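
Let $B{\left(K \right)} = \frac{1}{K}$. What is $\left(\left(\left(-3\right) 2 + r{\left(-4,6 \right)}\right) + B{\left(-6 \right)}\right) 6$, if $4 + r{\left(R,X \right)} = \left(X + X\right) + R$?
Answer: $-13$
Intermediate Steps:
$r{\left(R,X \right)} = -4 + R + 2 X$ ($r{\left(R,X \right)} = -4 + \left(\left(X + X\right) + R\right) = -4 + \left(2 X + R\right) = -4 + \left(R + 2 X\right) = -4 + R + 2 X$)
$\left(\left(\left(-3\right) 2 + r{\left(-4,6 \right)}\right) + B{\left(-6 \right)}\right) 6 = \left(\left(\left(-3\right) 2 - -4\right) + \frac{1}{-6}\right) 6 = \left(\left(-6 - -4\right) - \frac{1}{6}\right) 6 = \left(\left(-6 + 4\right) - \frac{1}{6}\right) 6 = \left(-2 - \frac{1}{6}\right) 6 = \left(- \frac{13}{6}\right) 6 = -13$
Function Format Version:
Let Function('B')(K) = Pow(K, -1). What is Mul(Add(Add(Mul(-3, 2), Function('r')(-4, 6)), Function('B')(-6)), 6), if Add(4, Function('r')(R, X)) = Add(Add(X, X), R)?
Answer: -13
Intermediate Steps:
Function('r')(R, X) = Add(-4, R, Mul(2, X)) (Function('r')(R, X) = Add(-4, Add(Add(X, X), R)) = Add(-4, Add(Mul(2, X), R)) = Add(-4, Add(R, Mul(2, X))) = Add(-4, R, Mul(2, X)))
Mul(Add(Add(Mul(-3, 2), Function('r')(-4, 6)), Function('B')(-6)), 6) = Mul(Add(Add(Mul(-3, 2), Add(-4, -4, Mul(2, 6))), Pow(-6, -1)), 6) = Mul(Add(Add(-6, Add(-4, -4, 12)), Rational(-1, 6)), 6) = Mul(Add(Add(-6, 4), Rational(-1, 6)), 6) = Mul(Add(-2, Rational(-1, 6)), 6) = Mul(Rational(-13, 6), 6) = -13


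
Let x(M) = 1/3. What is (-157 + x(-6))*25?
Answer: -11750/3 ≈ -3916.7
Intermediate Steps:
x(M) = ⅓
(-157 + x(-6))*25 = (-157 + ⅓)*25 = -470/3*25 = -11750/3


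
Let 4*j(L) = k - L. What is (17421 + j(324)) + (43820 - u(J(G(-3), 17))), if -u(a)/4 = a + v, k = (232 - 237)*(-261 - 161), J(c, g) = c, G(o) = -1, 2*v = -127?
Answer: 122859/2 ≈ 61430.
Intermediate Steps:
v = -127/2 (v = (½)*(-127) = -127/2 ≈ -63.500)
k = 2110 (k = -5*(-422) = 2110)
u(a) = 254 - 4*a (u(a) = -4*(a - 127/2) = -4*(-127/2 + a) = 254 - 4*a)
j(L) = 1055/2 - L/4 (j(L) = (2110 - L)/4 = 1055/2 - L/4)
(17421 + j(324)) + (43820 - u(J(G(-3), 17))) = (17421 + (1055/2 - ¼*324)) + (43820 - (254 - 4*(-1))) = (17421 + (1055/2 - 81)) + (43820 - (254 + 4)) = (17421 + 893/2) + (43820 - 1*258) = 35735/2 + (43820 - 258) = 35735/2 + 43562 = 122859/2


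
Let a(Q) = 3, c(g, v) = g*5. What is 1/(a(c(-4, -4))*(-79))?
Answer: -1/237 ≈ -0.0042194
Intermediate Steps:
c(g, v) = 5*g
1/(a(c(-4, -4))*(-79)) = 1/(3*(-79)) = 1/(-237) = -1/237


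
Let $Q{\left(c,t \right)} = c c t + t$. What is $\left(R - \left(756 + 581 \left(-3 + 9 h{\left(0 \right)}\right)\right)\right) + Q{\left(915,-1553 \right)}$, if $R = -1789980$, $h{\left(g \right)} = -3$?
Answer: $-1301985284$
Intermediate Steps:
$Q{\left(c,t \right)} = t + t c^{2}$ ($Q{\left(c,t \right)} = c^{2} t + t = t c^{2} + t = t + t c^{2}$)
$\left(R - \left(756 + 581 \left(-3 + 9 h{\left(0 \right)}\right)\right)\right) + Q{\left(915,-1553 \right)} = \left(-1789980 - \left(756 + 581 \left(-3 + 9 \left(-3\right)\right)\right)\right) - 1553 \left(1 + 915^{2}\right) = \left(-1789980 - \left(756 + 581 \left(-3 - 27\right)\right)\right) - 1553 \left(1 + 837225\right) = \left(-1789980 - -16674\right) - 1300211978 = \left(-1789980 + \left(-756 + 17430\right)\right) - 1300211978 = \left(-1789980 + 16674\right) - 1300211978 = -1773306 - 1300211978 = -1301985284$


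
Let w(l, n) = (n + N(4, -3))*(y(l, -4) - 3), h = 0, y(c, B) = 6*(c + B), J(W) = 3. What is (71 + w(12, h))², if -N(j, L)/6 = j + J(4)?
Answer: 3308761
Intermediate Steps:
y(c, B) = 6*B + 6*c (y(c, B) = 6*(B + c) = 6*B + 6*c)
N(j, L) = -18 - 6*j (N(j, L) = -6*(j + 3) = -6*(3 + j) = -18 - 6*j)
w(l, n) = (-42 + n)*(-27 + 6*l) (w(l, n) = (n + (-18 - 6*4))*((6*(-4) + 6*l) - 3) = (n + (-18 - 24))*((-24 + 6*l) - 3) = (n - 42)*(-27 + 6*l) = (-42 + n)*(-27 + 6*l))
(71 + w(12, h))² = (71 + (1134 - 252*12 - 27*0 + 6*12*0))² = (71 + (1134 - 3024 + 0 + 0))² = (71 - 1890)² = (-1819)² = 3308761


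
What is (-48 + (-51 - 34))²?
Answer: 17689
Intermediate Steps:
(-48 + (-51 - 34))² = (-48 - 85)² = (-133)² = 17689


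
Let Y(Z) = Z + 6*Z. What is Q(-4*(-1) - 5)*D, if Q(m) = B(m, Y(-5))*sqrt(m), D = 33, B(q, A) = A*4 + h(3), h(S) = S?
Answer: -4521*I ≈ -4521.0*I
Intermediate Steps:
Y(Z) = 7*Z
B(q, A) = 3 + 4*A (B(q, A) = A*4 + 3 = 4*A + 3 = 3 + 4*A)
Q(m) = -137*sqrt(m) (Q(m) = (3 + 4*(7*(-5)))*sqrt(m) = (3 + 4*(-35))*sqrt(m) = (3 - 140)*sqrt(m) = -137*sqrt(m))
Q(-4*(-1) - 5)*D = -137*sqrt(-4*(-1) - 5)*33 = -137*sqrt(4 - 5)*33 = -137*I*33 = -4521*I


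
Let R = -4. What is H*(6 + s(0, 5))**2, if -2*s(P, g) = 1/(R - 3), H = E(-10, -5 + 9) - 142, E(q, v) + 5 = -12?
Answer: -1148775/196 ≈ -5861.1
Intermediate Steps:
E(q, v) = -17 (E(q, v) = -5 - 12 = -17)
H = -159 (H = -17 - 142 = -159)
s(P, g) = 1/14 (s(P, g) = -1/(2*(-4 - 3)) = -1/2/(-7) = -1/2*(-1/7) = 1/14)
H*(6 + s(0, 5))**2 = -159*(6 + 1/14)**2 = -159*(85/14)**2 = -159*7225/196 = -1148775/196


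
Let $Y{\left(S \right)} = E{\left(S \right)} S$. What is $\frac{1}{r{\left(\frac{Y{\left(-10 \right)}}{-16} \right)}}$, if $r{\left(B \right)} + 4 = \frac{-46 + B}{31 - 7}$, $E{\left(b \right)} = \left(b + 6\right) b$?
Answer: $- \frac{8}{39} \approx -0.20513$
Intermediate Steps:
$E{\left(b \right)} = b \left(6 + b\right)$ ($E{\left(b \right)} = \left(6 + b\right) b = b \left(6 + b\right)$)
$Y{\left(S \right)} = S^{2} \left(6 + S\right)$ ($Y{\left(S \right)} = S \left(6 + S\right) S = S^{2} \left(6 + S\right)$)
$r{\left(B \right)} = - \frac{71}{12} + \frac{B}{24}$ ($r{\left(B \right)} = -4 + \frac{-46 + B}{31 - 7} = -4 + \frac{-46 + B}{24} = -4 + \left(-46 + B\right) \frac{1}{24} = -4 + \left(- \frac{23}{12} + \frac{B}{24}\right) = - \frac{71}{12} + \frac{B}{24}$)
$\frac{1}{r{\left(\frac{Y{\left(-10 \right)}}{-16} \right)}} = \frac{1}{- \frac{71}{12} + \frac{\left(-10\right)^{2} \left(6 - 10\right) \frac{1}{-16}}{24}} = \frac{1}{- \frac{71}{12} + \frac{100 \left(-4\right) \left(- \frac{1}{16}\right)}{24}} = \frac{1}{- \frac{71}{12} + \frac{\left(-400\right) \left(- \frac{1}{16}\right)}{24}} = \frac{1}{- \frac{71}{12} + \frac{1}{24} \cdot 25} = \frac{1}{- \frac{71}{12} + \frac{25}{24}} = \frac{1}{- \frac{39}{8}} = - \frac{8}{39}$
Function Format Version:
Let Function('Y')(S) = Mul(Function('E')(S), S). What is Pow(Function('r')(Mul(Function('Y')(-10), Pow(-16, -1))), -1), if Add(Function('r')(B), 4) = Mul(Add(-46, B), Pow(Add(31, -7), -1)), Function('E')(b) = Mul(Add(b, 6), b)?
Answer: Rational(-8, 39) ≈ -0.20513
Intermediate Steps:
Function('E')(b) = Mul(b, Add(6, b)) (Function('E')(b) = Mul(Add(6, b), b) = Mul(b, Add(6, b)))
Function('Y')(S) = Mul(Pow(S, 2), Add(6, S)) (Function('Y')(S) = Mul(Mul(S, Add(6, S)), S) = Mul(Pow(S, 2), Add(6, S)))
Function('r')(B) = Add(Rational(-71, 12), Mul(Rational(1, 24), B)) (Function('r')(B) = Add(-4, Mul(Add(-46, B), Pow(Add(31, -7), -1))) = Add(-4, Mul(Add(-46, B), Pow(24, -1))) = Add(-4, Mul(Add(-46, B), Rational(1, 24))) = Add(-4, Add(Rational(-23, 12), Mul(Rational(1, 24), B))) = Add(Rational(-71, 12), Mul(Rational(1, 24), B)))
Pow(Function('r')(Mul(Function('Y')(-10), Pow(-16, -1))), -1) = Pow(Add(Rational(-71, 12), Mul(Rational(1, 24), Mul(Mul(Pow(-10, 2), Add(6, -10)), Pow(-16, -1)))), -1) = Pow(Add(Rational(-71, 12), Mul(Rational(1, 24), Mul(Mul(100, -4), Rational(-1, 16)))), -1) = Pow(Add(Rational(-71, 12), Mul(Rational(1, 24), Mul(-400, Rational(-1, 16)))), -1) = Pow(Add(Rational(-71, 12), Mul(Rational(1, 24), 25)), -1) = Pow(Add(Rational(-71, 12), Rational(25, 24)), -1) = Pow(Rational(-39, 8), -1) = Rational(-8, 39)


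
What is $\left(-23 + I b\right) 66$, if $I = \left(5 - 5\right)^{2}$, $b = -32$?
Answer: $-1518$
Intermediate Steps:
$I = 0$ ($I = 0^{2} = 0$)
$\left(-23 + I b\right) 66 = \left(-23 + 0 \left(-32\right)\right) 66 = \left(-23 + 0\right) 66 = \left(-23\right) 66 = -1518$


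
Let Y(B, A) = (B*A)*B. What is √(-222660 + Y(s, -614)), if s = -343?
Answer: I*√72459146 ≈ 8512.3*I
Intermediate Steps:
Y(B, A) = A*B² (Y(B, A) = (A*B)*B = A*B²)
√(-222660 + Y(s, -614)) = √(-222660 - 614*(-343)²) = √(-222660 - 614*117649) = √(-222660 - 72236486) = √(-72459146) = I*√72459146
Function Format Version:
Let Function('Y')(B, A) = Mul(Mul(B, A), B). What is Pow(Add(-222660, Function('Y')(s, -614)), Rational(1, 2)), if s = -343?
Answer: Mul(I, Pow(72459146, Rational(1, 2))) ≈ Mul(8512.3, I)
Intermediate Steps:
Function('Y')(B, A) = Mul(A, Pow(B, 2)) (Function('Y')(B, A) = Mul(Mul(A, B), B) = Mul(A, Pow(B, 2)))
Pow(Add(-222660, Function('Y')(s, -614)), Rational(1, 2)) = Pow(Add(-222660, Mul(-614, Pow(-343, 2))), Rational(1, 2)) = Pow(Add(-222660, Mul(-614, 117649)), Rational(1, 2)) = Pow(Add(-222660, -72236486), Rational(1, 2)) = Pow(-72459146, Rational(1, 2)) = Mul(I, Pow(72459146, Rational(1, 2)))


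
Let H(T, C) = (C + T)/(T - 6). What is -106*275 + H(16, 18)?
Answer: -145733/5 ≈ -29147.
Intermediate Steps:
H(T, C) = (C + T)/(-6 + T)
-106*275 + H(16, 18) = -106*275 + (18 + 16)/(-6 + 16) = -29150 + 34/10 = -29150 + (1/10)*34 = -29150 + 17/5 = -145733/5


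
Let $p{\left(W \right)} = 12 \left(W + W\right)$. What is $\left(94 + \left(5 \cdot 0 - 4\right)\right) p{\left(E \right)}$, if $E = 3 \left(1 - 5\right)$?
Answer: $-25920$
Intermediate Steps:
$E = -12$ ($E = 3 \left(1 - 5\right) = 3 \left(-4\right) = -12$)
$p{\left(W \right)} = 24 W$ ($p{\left(W \right)} = 12 \cdot 2 W = 24 W$)
$\left(94 + \left(5 \cdot 0 - 4\right)\right) p{\left(E \right)} = \left(94 + \left(5 \cdot 0 - 4\right)\right) 24 \left(-12\right) = \left(94 + \left(0 - 4\right)\right) \left(-288\right) = \left(94 - 4\right) \left(-288\right) = 90 \left(-288\right) = -25920$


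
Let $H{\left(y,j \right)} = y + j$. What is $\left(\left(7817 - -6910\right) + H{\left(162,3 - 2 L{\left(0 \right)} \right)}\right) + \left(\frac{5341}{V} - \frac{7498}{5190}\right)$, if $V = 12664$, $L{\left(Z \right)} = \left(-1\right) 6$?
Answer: $\frac{489757726879}{32863080} \approx 14903.0$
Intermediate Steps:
$L{\left(Z \right)} = -6$
$H{\left(y,j \right)} = j + y$
$\left(\left(7817 - -6910\right) + H{\left(162,3 - 2 L{\left(0 \right)} \right)}\right) + \left(\frac{5341}{V} - \frac{7498}{5190}\right) = \left(\left(7817 - -6910\right) + \left(\left(3 - -12\right) + 162\right)\right) + \left(\frac{5341}{12664} - \frac{7498}{5190}\right) = \left(\left(7817 + 6910\right) + \left(\left(3 + 12\right) + 162\right)\right) + \left(5341 \cdot \frac{1}{12664} - \frac{3749}{2595}\right) = \left(14727 + \left(15 + 162\right)\right) + \left(\frac{5341}{12664} - \frac{3749}{2595}\right) = \left(14727 + 177\right) - \frac{33617441}{32863080} = 14904 - \frac{33617441}{32863080} = \frac{489757726879}{32863080}$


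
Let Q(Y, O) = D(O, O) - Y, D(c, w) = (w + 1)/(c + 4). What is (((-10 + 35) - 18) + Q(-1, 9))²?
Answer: 12996/169 ≈ 76.899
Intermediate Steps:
D(c, w) = (1 + w)/(4 + c)
Q(Y, O) = -Y + (1 + O)/(4 + O) (Q(Y, O) = (1 + O)/(4 + O) - Y = -Y + (1 + O)/(4 + O))
(((-10 + 35) - 18) + Q(-1, 9))² = (((-10 + 35) - 18) + (1 + 9 - 1*(-1)*(4 + 9))/(4 + 9))² = ((25 - 18) + (1 + 9 - 1*(-1)*13)/13)² = (7 + (1 + 9 + 13)/13)² = (7 + (1/13)*23)² = (7 + 23/13)² = (114/13)² = 12996/169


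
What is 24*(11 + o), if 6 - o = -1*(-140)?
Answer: -2952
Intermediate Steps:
o = -134 (o = 6 - (-1)*(-140) = 6 - 1*140 = 6 - 140 = -134)
24*(11 + o) = 24*(11 - 134) = 24*(-123) = -2952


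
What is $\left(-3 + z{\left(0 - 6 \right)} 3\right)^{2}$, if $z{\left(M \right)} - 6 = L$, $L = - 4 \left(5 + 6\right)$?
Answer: $13689$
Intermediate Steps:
$L = -44$ ($L = \left(-4\right) 11 = -44$)
$z{\left(M \right)} = -38$ ($z{\left(M \right)} = 6 - 44 = -38$)
$\left(-3 + z{\left(0 - 6 \right)} 3\right)^{2} = \left(-3 - 114\right)^{2} = \left(-117\right)^{2} = 13689$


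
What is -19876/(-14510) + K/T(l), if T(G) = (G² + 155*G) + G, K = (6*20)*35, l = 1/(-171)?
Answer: -35629496594/7741085 ≈ -4602.6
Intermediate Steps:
l = -1/171 ≈ -0.0058480
K = 4200 (K = 120*35 = 4200)
T(G) = G² + 156*G
-19876/(-14510) + K/T(l) = -19876/(-14510) + 4200/((-(156 - 1/171)/171)) = -19876*(-1/14510) + 4200/((-1/171*26675/171)) = 9938/7255 + 4200/(-26675/29241) = 9938/7255 + 4200*(-29241/26675) = 9938/7255 - 4912488/1067 = -35629496594/7741085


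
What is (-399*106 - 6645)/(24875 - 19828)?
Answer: -48939/5047 ≈ -9.6967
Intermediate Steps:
(-399*106 - 6645)/(24875 - 19828) = (-42294 - 6645)/5047 = -48939*1/5047 = -48939/5047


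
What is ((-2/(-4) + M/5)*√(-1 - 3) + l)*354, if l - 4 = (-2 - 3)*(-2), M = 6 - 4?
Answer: 4956 + 3186*I/5 ≈ 4956.0 + 637.2*I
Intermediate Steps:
M = 2
l = 14 (l = 4 + (-2 - 3)*(-2) = 4 - 5*(-2) = 4 + 10 = 14)
((-2/(-4) + M/5)*√(-1 - 3) + l)*354 = ((-2/(-4) + 2/5)*√(-1 - 3) + 14)*354 = ((-2*(-¼) + 2*(⅕))*√(-4) + 14)*354 = ((½ + ⅖)*(2*I) + 14)*354 = (9*(2*I)/10 + 14)*354 = (9*I/5 + 14)*354 = (14 + 9*I/5)*354 = 4956 + 3186*I/5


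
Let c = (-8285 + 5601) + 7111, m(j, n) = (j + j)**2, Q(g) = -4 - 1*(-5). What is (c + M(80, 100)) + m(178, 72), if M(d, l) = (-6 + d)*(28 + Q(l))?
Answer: 133309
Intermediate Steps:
Q(g) = 1 (Q(g) = -4 + 5 = 1)
M(d, l) = -174 + 29*d (M(d, l) = (-6 + d)*(28 + 1) = (-6 + d)*29 = -174 + 29*d)
m(j, n) = 4*j**2 (m(j, n) = (2*j)**2 = 4*j**2)
c = 4427 (c = -2684 + 7111 = 4427)
(c + M(80, 100)) + m(178, 72) = (4427 + (-174 + 29*80)) + 4*178**2 = (4427 + (-174 + 2320)) + 4*31684 = (4427 + 2146) + 126736 = 6573 + 126736 = 133309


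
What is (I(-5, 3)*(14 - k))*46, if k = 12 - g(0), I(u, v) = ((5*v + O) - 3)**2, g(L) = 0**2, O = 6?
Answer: 29808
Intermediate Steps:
g(L) = 0
I(u, v) = (3 + 5*v)**2 (I(u, v) = ((5*v + 6) - 3)**2 = ((6 + 5*v) - 3)**2 = (3 + 5*v)**2)
k = 12 (k = 12 - 1*0 = 12 + 0 = 12)
(I(-5, 3)*(14 - k))*46 = ((3 + 5*3)**2*(14 - 1*12))*46 = ((3 + 15)**2*(14 - 12))*46 = (18**2*2)*46 = (324*2)*46 = 648*46 = 29808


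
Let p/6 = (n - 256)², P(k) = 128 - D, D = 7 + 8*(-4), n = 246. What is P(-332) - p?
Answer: -447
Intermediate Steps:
D = -25 (D = 7 - 32 = -25)
P(k) = 153 (P(k) = 128 - 1*(-25) = 128 + 25 = 153)
p = 600 (p = 6*(246 - 256)² = 6*(-10)² = 6*100 = 600)
P(-332) - p = 153 - 1*600 = 153 - 600 = -447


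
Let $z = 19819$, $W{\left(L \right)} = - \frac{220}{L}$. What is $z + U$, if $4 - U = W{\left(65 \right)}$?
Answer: $\frac{257743}{13} \approx 19826.0$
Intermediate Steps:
$U = \frac{96}{13}$ ($U = 4 - - \frac{220}{65} = 4 - \left(-220\right) \frac{1}{65} = 4 - - \frac{44}{13} = 4 + \frac{44}{13} = \frac{96}{13} \approx 7.3846$)
$z + U = 19819 + \frac{96}{13} = \frac{257743}{13}$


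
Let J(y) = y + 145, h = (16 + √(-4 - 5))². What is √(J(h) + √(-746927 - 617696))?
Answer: √(392 + 96*I + I*√1364623) ≈ 29.288 + 21.582*I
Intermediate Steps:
h = (16 + 3*I)² (h = (16 + √(-9))² = (16 + 3*I)² ≈ 247.0 + 96.0*I)
J(y) = 145 + y
√(J(h) + √(-746927 - 617696)) = √((145 + (247 + 96*I)) + √(-746927 - 617696)) = √((392 + 96*I) + √(-1364623)) = √((392 + 96*I) + I*√1364623) = √(392 + 96*I + I*√1364623)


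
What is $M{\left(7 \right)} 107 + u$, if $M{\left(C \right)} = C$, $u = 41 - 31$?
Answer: $759$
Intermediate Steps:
$u = 10$
$M{\left(7 \right)} 107 + u = 7 \cdot 107 + 10 = 749 + 10 = 759$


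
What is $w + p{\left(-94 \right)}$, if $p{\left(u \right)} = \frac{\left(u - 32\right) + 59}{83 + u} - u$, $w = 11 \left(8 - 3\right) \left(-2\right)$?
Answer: $- \frac{109}{11} \approx -9.9091$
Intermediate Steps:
$w = -110$ ($w = 11 \cdot 5 \left(-2\right) = 11 \left(-10\right) = -110$)
$p{\left(u \right)} = - u + \frac{27 + u}{83 + u}$ ($p{\left(u \right)} = \frac{\left(u - 32\right) + 59}{83 + u} - u = \frac{\left(-32 + u\right) + 59}{83 + u} - u = \frac{27 + u}{83 + u} - u = - u + \frac{27 + u}{83 + u}$)
$w + p{\left(-94 \right)} = -110 + \frac{27 - \left(-94\right)^{2} - -7708}{83 - 94} = -110 + \frac{27 - 8836 + 7708}{-11} = -110 - \frac{27 - 8836 + 7708}{11} = -110 - - \frac{1101}{11} = -110 + \frac{1101}{11} = - \frac{109}{11}$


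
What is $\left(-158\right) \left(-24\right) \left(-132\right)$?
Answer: $-500544$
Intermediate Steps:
$\left(-158\right) \left(-24\right) \left(-132\right) = 3792 \left(-132\right) = -500544$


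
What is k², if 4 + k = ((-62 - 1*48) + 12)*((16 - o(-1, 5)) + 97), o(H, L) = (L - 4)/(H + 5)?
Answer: 488719449/4 ≈ 1.2218e+8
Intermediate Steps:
o(H, L) = (-4 + L)/(5 + H)
k = -22107/2 (k = -4 + ((-62 - 1*48) + 12)*((16 - (-4 + 5)/(5 - 1)) + 97) = -4 + ((-62 - 48) + 12)*((16 - 1/4) + 97) = -4 + (-110 + 12)*((16 - 1/4) + 97) = -4 - 98*((16 - 1*¼) + 97) = -4 - 98*((16 - ¼) + 97) = -4 - 98*(63/4 + 97) = -4 - 98*451/4 = -4 - 22099/2 = -22107/2 ≈ -11054.)
k² = (-22107/2)² = 488719449/4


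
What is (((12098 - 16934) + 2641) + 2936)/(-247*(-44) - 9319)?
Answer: 741/1549 ≈ 0.47837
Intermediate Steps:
(((12098 - 16934) + 2641) + 2936)/(-247*(-44) - 9319) = ((-4836 + 2641) + 2936)/(10868 - 9319) = (-2195 + 2936)/1549 = 741*(1/1549) = 741/1549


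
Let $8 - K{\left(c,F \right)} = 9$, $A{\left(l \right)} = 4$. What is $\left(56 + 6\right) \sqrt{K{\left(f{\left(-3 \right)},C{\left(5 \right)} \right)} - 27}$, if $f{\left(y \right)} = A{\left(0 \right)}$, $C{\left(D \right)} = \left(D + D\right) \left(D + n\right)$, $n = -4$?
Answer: $124 i \sqrt{7} \approx 328.07 i$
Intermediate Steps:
$C{\left(D \right)} = 2 D \left(-4 + D\right)$ ($C{\left(D \right)} = \left(D + D\right) \left(D - 4\right) = 2 D \left(-4 + D\right)$)
$f{\left(y \right)} = 4$
$K{\left(c,F \right)} = -1$ ($K{\left(c,F \right)} = 8 - 9 = -1$)
$\left(56 + 6\right) \sqrt{K{\left(f{\left(-3 \right)},C{\left(5 \right)} \right)} - 27} = \left(56 + 6\right) \sqrt{-1 - 27} = 62 \sqrt{-28} = 62 \cdot 2 i \sqrt{7} = 124 i \sqrt{7}$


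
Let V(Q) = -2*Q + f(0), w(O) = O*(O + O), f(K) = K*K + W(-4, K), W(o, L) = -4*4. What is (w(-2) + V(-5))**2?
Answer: 4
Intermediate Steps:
W(o, L) = -16
f(K) = -16 + K**2 (f(K) = K*K - 16 = K**2 - 16 = -16 + K**2)
w(O) = 2*O**2 (w(O) = O*(2*O) = 2*O**2)
V(Q) = -16 - 2*Q (V(Q) = -2*Q + (-16 + 0**2) = -2*Q + (-16 + 0) = -2*Q - 16 = -16 - 2*Q)
(w(-2) + V(-5))**2 = (2*(-2)**2 + (-16 - 2*(-5)))**2 = (2*4 + (-16 + 10))**2 = (8 - 6)**2 = 2**2 = 4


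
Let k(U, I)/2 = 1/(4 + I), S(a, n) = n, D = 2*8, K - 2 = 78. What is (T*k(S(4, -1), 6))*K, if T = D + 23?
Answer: 624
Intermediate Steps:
K = 80 (K = 2 + 78 = 80)
D = 16
k(U, I) = 2/(4 + I)
T = 39 (T = 16 + 23 = 39)
(T*k(S(4, -1), 6))*K = (39*(2/(4 + 6)))*80 = (39*(2/10))*80 = (39*(2*(1/10)))*80 = (39*(1/5))*80 = (39/5)*80 = 624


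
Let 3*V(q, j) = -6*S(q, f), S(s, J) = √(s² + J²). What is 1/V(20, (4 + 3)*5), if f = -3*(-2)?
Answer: -√109/436 ≈ -0.023946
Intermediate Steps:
f = 6
S(s, J) = √(J² + s²)
V(q, j) = -2*√(36 + q²) (V(q, j) = (-6*√(6² + q²))/3 = (-6*√(36 + q²))/3 = -2*√(36 + q²))
1/V(20, (4 + 3)*5) = 1/(-2*√(36 + 20²)) = 1/(-2*√(36 + 400)) = 1/(-4*√109) = -√109/436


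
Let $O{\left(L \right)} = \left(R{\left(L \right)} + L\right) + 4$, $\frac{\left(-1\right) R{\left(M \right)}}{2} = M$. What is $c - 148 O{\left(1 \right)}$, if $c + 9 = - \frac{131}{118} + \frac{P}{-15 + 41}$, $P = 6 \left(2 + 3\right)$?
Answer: $- \frac{694835}{1534} \approx -452.96$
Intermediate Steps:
$P = 30$ ($P = 6 \cdot 5 = 30$)
$R{\left(M \right)} = - 2 M$
$c = - \frac{13739}{1534}$ ($c = -9 + \left(- \frac{131}{118} + \frac{30}{-15 + 41}\right) = -9 + \left(\left(-131\right) \frac{1}{118} + \frac{30}{26}\right) = -9 + \left(- \frac{131}{118} + 30 \cdot \frac{1}{26}\right) = -9 + \left(- \frac{131}{118} + \frac{15}{13}\right) = -9 + \frac{67}{1534} = - \frac{13739}{1534} \approx -8.9563$)
$O{\left(L \right)} = 4 - L$ ($O{\left(L \right)} = \left(- 2 L + L\right) + 4 = - L + 4 = 4 - L$)
$c - 148 O{\left(1 \right)} = - \frac{13739}{1534} - 148 \left(4 - 1\right) = - \frac{13739}{1534} - 444 = - \frac{694835}{1534}$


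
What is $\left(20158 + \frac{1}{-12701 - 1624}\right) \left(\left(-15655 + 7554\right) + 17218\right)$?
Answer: $\frac{877551817611}{4775} \approx 1.8378 \cdot 10^{8}$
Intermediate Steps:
$\left(20158 + \frac{1}{-12701 - 1624}\right) \left(\left(-15655 + 7554\right) + 17218\right) = \left(20158 + \frac{1}{-14325}\right) \left(-8101 + 17218\right) = \left(20158 - \frac{1}{14325}\right) 9117 = \frac{288763349}{14325} \cdot 9117 = \frac{877551817611}{4775}$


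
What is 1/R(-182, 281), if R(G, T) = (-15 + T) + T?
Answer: 1/547 ≈ 0.0018282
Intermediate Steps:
R(G, T) = -15 + 2*T
1/R(-182, 281) = 1/(-15 + 2*281) = 1/(-15 + 562) = 1/547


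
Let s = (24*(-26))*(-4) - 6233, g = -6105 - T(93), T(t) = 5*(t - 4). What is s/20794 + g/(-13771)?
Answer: 2290229/7739302 ≈ 0.29592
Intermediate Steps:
T(t) = -20 + 5*t (T(t) = 5*(-4 + t) = -20 + 5*t)
g = -6550 (g = -6105 - (-20 + 5*93) = -6105 - (-20 + 465) = -6105 - 1*445 = -6105 - 445 = -6550)
s = -3737 (s = -624*(-4) - 6233 = 2496 - 6233 = -3737)
s/20794 + g/(-13771) = -3737/20794 - 6550/(-13771) = -3737*1/20794 - 6550*(-1/13771) = -101/562 + 6550/13771 = 2290229/7739302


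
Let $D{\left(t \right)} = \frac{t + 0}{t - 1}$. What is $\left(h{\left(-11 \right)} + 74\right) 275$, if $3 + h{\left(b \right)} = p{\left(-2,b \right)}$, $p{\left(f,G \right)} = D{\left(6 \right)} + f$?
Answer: $19305$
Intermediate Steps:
$D{\left(t \right)} = \frac{t}{-1 + t}$
$p{\left(f,G \right)} = \frac{6}{5} + f$ ($p{\left(f,G \right)} = \frac{6}{-1 + 6} + f = \frac{6}{5} + f$)
$h{\left(b \right)} = - \frac{19}{5}$ ($h{\left(b \right)} = -3 + \left(\frac{6}{5} - 2\right) = -3 - \frac{4}{5} = - \frac{19}{5}$)
$\left(h{\left(-11 \right)} + 74\right) 275 = \left(- \frac{19}{5} + 74\right) 275 = \frac{351}{5} \cdot 275 = 19305$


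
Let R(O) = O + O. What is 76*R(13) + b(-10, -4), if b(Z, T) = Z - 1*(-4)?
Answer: 1970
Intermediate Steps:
b(Z, T) = 4 + Z (b(Z, T) = Z + 4 = 4 + Z)
R(O) = 2*O
76*R(13) + b(-10, -4) = 76*(2*13) + (4 - 10) = 76*26 - 6 = 1976 - 6 = 1970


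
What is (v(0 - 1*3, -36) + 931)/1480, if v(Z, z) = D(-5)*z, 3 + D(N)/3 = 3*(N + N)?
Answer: 899/296 ≈ 3.0372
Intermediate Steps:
D(N) = -9 + 18*N (D(N) = -9 + 3*(3*(N + N)) = -9 + 3*(3*(2*N)) = -9 + 3*(6*N) = -9 + 18*N)
v(Z, z) = -99*z (v(Z, z) = (-9 + 18*(-5))*z = (-9 - 90)*z = -99*z)
(v(0 - 1*3, -36) + 931)/1480 = (-99*(-36) + 931)/1480 = (3564 + 931)/1480 = (1/1480)*4495 = 899/296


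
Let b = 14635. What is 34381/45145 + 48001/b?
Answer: 534034216/132139415 ≈ 4.0414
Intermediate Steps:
34381/45145 + 48001/b = 34381/45145 + 48001/14635 = 534034216/132139415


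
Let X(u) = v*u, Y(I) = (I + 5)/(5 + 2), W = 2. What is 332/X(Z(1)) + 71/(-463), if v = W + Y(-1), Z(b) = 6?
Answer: 267086/12501 ≈ 21.365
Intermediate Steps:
Y(I) = 5/7 + I/7 (Y(I) = (5 + I)/7 = (5 + I)*(⅐) = 5/7 + I/7)
v = 18/7 (v = 2 + (5/7 + (⅐)*(-1)) = 2 + (5/7 - ⅐) = 2 + 4/7 = 18/7 ≈ 2.5714)
X(u) = 18*u/7
332/X(Z(1)) + 71/(-463) = 332/(((18/7)*6)) + 71/(-463) = 332/(108/7) + 71*(-1/463) = 332*(7/108) - 71/463 = 581/27 - 71/463 = 267086/12501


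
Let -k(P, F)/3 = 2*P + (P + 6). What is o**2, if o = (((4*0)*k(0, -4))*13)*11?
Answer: 0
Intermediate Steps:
k(P, F) = -18 - 9*P (k(P, F) = -3*(2*P + (P + 6)) = -3*(2*P + (6 + P)) = -3*(6 + 3*P) = -18 - 9*P)
o = 0 (o = (((4*0)*(-18 - 9*0))*13)*11 = ((0*(-18 + 0))*13)*11 = ((0*(-18))*13)*11 = (0*13)*11 = 0*11 = 0)
o**2 = 0**2 = 0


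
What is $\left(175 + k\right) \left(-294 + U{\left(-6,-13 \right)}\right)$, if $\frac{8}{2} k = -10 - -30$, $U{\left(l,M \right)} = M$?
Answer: $-55260$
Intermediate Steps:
$k = 5$ ($k = \frac{-10 - -30}{4} = \frac{-10 + 30}{4} = \frac{1}{4} \cdot 20 = 5$)
$\left(175 + k\right) \left(-294 + U{\left(-6,-13 \right)}\right) = \left(175 + 5\right) \left(-294 - 13\right) = 180 \left(-307\right) = -55260$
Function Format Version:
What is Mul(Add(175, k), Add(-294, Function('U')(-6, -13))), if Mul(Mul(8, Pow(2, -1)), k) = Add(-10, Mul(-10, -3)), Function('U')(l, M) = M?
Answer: -55260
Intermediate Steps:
k = 5 (k = Mul(Rational(1, 4), Add(-10, Mul(-10, -3))) = Mul(Rational(1, 4), Add(-10, 30)) = Mul(Rational(1, 4), 20) = 5)
Mul(Add(175, k), Add(-294, Function('U')(-6, -13))) = Mul(Add(175, 5), Add(-294, -13)) = Mul(180, -307) = -55260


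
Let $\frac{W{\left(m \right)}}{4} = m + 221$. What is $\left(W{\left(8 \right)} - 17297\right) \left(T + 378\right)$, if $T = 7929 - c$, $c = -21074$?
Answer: $-481290161$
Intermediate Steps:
$W{\left(m \right)} = 884 + 4 m$ ($W{\left(m \right)} = 4 \left(m + 221\right) = 4 \left(221 + m\right) = 884 + 4 m$)
$T = 29003$ ($T = 7929 - -21074 = 7929 + 21074 = 29003$)
$\left(W{\left(8 \right)} - 17297\right) \left(T + 378\right) = \left(\left(884 + 4 \cdot 8\right) - 17297\right) \left(29003 + 378\right) = \left(\left(884 + 32\right) - 17297\right) 29381 = \left(916 - 17297\right) 29381 = \left(-16381\right) 29381 = -481290161$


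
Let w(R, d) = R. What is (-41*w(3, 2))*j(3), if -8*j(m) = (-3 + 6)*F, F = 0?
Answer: 0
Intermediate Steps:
j(m) = 0 (j(m) = -(-3 + 6)*0/8 = -3*0/8 = -1/8*0 = 0)
(-41*w(3, 2))*j(3) = -41*3*0 = -123*0 = 0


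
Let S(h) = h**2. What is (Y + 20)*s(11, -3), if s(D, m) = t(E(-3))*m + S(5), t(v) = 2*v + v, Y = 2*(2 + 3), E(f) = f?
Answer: 1560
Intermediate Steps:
Y = 10 (Y = 2*5 = 10)
t(v) = 3*v
s(D, m) = 25 - 9*m (s(D, m) = (3*(-3))*m + 5**2 = -9*m + 25 = 25 - 9*m)
(Y + 20)*s(11, -3) = (10 + 20)*(25 - 9*(-3)) = 30*(25 + 27) = 30*52 = 1560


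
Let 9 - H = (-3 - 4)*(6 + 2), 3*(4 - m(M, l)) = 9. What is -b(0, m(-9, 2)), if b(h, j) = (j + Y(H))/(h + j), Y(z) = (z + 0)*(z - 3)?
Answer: -4031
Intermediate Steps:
m(M, l) = 1 (m(M, l) = 4 - 1/3*9 = 4 - 3 = 1)
H = 65 (H = 9 - (-3 - 4)*(6 + 2) = 9 - (-7)*8 = 9 - 1*(-56) = 9 + 56 = 65)
Y(z) = z*(-3 + z)
b(h, j) = (4030 + j)/(h + j) (b(h, j) = (j + 65*(-3 + 65))/(h + j) = (j + 65*62)/(h + j) = (j + 4030)/(h + j) = (4030 + j)/(h + j))
-b(0, m(-9, 2)) = -(4030 + 1)/(0 + 1) = -4031/1 = -4031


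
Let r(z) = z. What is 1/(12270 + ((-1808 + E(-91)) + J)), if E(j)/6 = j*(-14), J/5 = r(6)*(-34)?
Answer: 1/17086 ≈ 5.8527e-5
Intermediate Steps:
J = -1020 (J = 5*(6*(-34)) = 5*(-204) = -1020)
E(j) = -84*j (E(j) = 6*(j*(-14)) = 6*(-14*j) = -84*j)
1/(12270 + ((-1808 + E(-91)) + J)) = 1/(12270 + ((-1808 - 84*(-91)) - 1020)) = 1/(12270 + ((-1808 + 7644) - 1020)) = 1/(12270 + (5836 - 1020)) = 1/(12270 + 4816) = 1/17086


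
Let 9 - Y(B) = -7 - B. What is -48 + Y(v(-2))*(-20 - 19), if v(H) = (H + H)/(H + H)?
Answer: -711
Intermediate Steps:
v(H) = 1 (v(H) = (2*H)/((2*H)) = (2*H)*(1/(2*H)) = 1)
Y(B) = 16 + B (Y(B) = 9 - (-7 - B) = 9 + (7 + B) = 16 + B)
-48 + Y(v(-2))*(-20 - 19) = -48 + (16 + 1)*(-20 - 19) = -48 + 17*(-39) = -48 - 663 = -711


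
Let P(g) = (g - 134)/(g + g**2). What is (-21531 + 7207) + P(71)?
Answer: -8136039/568 ≈ -14324.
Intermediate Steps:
P(g) = (-134 + g)/(g + g**2)
(-21531 + 7207) + P(71) = (-21531 + 7207) + (-134 + 71)/(71*(1 + 71)) = -14324 + (1/71)*(-63)/72 = -14324 + (1/71)*(1/72)*(-63) = -14324 - 7/568 = -8136039/568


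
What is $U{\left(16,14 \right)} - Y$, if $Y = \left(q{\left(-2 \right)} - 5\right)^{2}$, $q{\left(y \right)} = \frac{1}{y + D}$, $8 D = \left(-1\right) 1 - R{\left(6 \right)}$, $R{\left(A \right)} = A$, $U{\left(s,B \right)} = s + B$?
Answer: $\frac{741}{529} \approx 1.4008$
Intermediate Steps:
$U{\left(s,B \right)} = B + s$
$D = - \frac{7}{8}$ ($D = \frac{\left(-1\right) 1 - 6}{8} = \frac{-1 - 6}{8} = \frac{1}{8} \left(-7\right) = - \frac{7}{8} \approx -0.875$)
$q{\left(y \right)} = \frac{1}{- \frac{7}{8} + y}$ ($q{\left(y \right)} = \frac{1}{y - \frac{7}{8}} = \frac{1}{- \frac{7}{8} + y}$)
$Y = \frac{15129}{529}$ ($Y = \left(\frac{8}{-7 + 8 \left(-2\right)} - 5\right)^{2} = \left(\frac{8}{-7 - 16} - 5\right)^{2} = \left(\frac{8}{-23} - 5\right)^{2} = \left(8 \left(- \frac{1}{23}\right) - 5\right)^{2} = \left(- \frac{8}{23} - 5\right)^{2} = \left(- \frac{123}{23}\right)^{2} = \frac{15129}{529} \approx 28.599$)
$U{\left(16,14 \right)} - Y = \left(14 + 16\right) - \frac{15129}{529} = 30 - \frac{15129}{529} = \frac{741}{529}$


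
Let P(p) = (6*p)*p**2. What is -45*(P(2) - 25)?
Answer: -1035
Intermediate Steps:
P(p) = 6*p**3
-45*(P(2) - 25) = -45*(6*2**3 - 25) = -45*(6*8 - 25) = -45*(48 - 25) = -45*23 = -1035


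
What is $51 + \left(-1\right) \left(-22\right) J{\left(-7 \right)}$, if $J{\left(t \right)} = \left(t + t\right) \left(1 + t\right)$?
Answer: $1899$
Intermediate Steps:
$J{\left(t \right)} = 2 t \left(1 + t\right)$
$51 + \left(-1\right) \left(-22\right) J{\left(-7 \right)} = 51 + \left(-1\right) \left(-22\right) 2 \left(-7\right) \left(1 - 7\right) = 51 + 22 \cdot 2 \left(-7\right) \left(-6\right) = 51 + 22 \cdot 84 = 51 + 1848 = 1899$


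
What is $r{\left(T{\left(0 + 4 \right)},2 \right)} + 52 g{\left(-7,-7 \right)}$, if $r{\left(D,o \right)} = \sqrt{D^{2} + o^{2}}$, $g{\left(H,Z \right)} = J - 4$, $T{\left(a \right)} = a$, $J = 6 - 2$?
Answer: $2 \sqrt{5} \approx 4.4721$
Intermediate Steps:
$J = 4$
$g{\left(H,Z \right)} = 0$ ($g{\left(H,Z \right)} = 4 - 4 = 0$)
$r{\left(T{\left(0 + 4 \right)},2 \right)} + 52 g{\left(-7,-7 \right)} = \sqrt{\left(0 + 4\right)^{2} + 2^{2}} + 52 \cdot 0 = \sqrt{4^{2} + 4} + 0 = \sqrt{16 + 4} + 0 = \sqrt{20} + 0 = 2 \sqrt{5} + 0 = 2 \sqrt{5}$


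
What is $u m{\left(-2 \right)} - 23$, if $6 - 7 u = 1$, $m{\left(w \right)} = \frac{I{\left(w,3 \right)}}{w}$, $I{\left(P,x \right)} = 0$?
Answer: $-23$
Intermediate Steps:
$m{\left(w \right)} = 0$ ($m{\left(w \right)} = \frac{0}{w} = 0$)
$u = \frac{5}{7}$ ($u = \frac{6}{7} - \frac{1}{7} = \frac{5}{7} \approx 0.71429$)
$u m{\left(-2 \right)} - 23 = \frac{5}{7} \cdot 0 - 23 = 0 - 23 = -23$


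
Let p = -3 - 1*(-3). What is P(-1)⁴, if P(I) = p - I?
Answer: 1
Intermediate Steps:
p = 0 (p = -3 + 3 = 0)
P(I) = -I (P(I) = 0 - I = -I)
P(-1)⁴ = (-1*(-1))⁴ = 1⁴ = 1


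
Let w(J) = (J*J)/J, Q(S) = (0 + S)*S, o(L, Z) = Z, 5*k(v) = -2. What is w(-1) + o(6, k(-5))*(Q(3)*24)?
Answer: -437/5 ≈ -87.400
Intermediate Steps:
k(v) = -2/5 (k(v) = (1/5)*(-2) = -2/5)
Q(S) = S**2 (Q(S) = S*S = S**2)
w(J) = J (w(J) = J**2/J = J)
w(-1) + o(6, k(-5))*(Q(3)*24) = -1 - 2*3**2*24/5 = -1 - 18*24/5 = -1 - 2/5*216 = -1 - 432/5 = -437/5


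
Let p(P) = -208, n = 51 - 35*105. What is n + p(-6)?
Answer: -3832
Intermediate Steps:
n = -3624 (n = 51 - 3675 = -3624)
n + p(-6) = -3624 - 208 = -3832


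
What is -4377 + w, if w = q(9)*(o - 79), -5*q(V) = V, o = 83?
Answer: -21921/5 ≈ -4384.2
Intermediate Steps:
q(V) = -V/5
w = -36/5 (w = (-1/5*9)*(83 - 79) = -9/5*4 = -36/5 ≈ -7.2000)
-4377 + w = -4377 - 36/5 = -21921/5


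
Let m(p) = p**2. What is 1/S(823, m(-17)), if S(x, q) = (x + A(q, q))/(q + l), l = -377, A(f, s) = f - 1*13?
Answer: -88/1099 ≈ -0.080073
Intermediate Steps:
A(f, s) = -13 + f (A(f, s) = f - 13 = -13 + f)
S(x, q) = (-13 + q + x)/(-377 + q) (S(x, q) = (x + (-13 + q))/(q - 377) = (-13 + q + x)/(-377 + q))
1/S(823, m(-17)) = 1/((-13 + (-17)**2 + 823)/(-377 + (-17)**2)) = 1/((-13 + 289 + 823)/(-377 + 289)) = 1/(1099/(-88)) = 1/(-1/88*1099) = 1/(-1099/88) = -88/1099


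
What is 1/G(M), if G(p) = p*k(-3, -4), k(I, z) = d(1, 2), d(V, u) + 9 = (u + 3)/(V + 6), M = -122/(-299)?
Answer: -2093/7076 ≈ -0.29579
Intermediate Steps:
M = 122/299 (M = -122*(-1/299) = 122/299 ≈ 0.40803)
d(V, u) = -9 + (3 + u)/(6 + V) (d(V, u) = -9 + (u + 3)/(V + 6) = -9 + (3 + u)/(6 + V))
k(I, z) = -58/7 (k(I, z) = (-51 + 2 - 9*1)/(6 + 1) = (-51 + 2 - 9)/7 = (⅐)*(-58) = -58/7)
G(p) = -58*p/7 (G(p) = p*(-58/7) = -58*p/7)
1/G(M) = 1/(-58/7*122/299) = 1/(-7076/2093) = -2093/7076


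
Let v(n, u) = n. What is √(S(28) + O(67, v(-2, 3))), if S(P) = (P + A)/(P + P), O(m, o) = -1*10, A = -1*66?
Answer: I*√2093/14 ≈ 3.2678*I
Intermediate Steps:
A = -66
O(m, o) = -10
S(P) = (-66 + P)/(2*P) (S(P) = (P - 66)/(P + P) = (-66 + P)/((2*P)) = (-66 + P)*(1/(2*P)) = (-66 + P)/(2*P))
√(S(28) + O(67, v(-2, 3))) = √((½)*(-66 + 28)/28 - 10) = √((½)*(1/28)*(-38) - 10) = √(-19/28 - 10) = √(-299/28) = I*√2093/14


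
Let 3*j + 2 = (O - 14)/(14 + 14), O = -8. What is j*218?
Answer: -1417/7 ≈ -202.43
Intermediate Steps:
j = -13/14 (j = -2/3 + ((-8 - 14)/(14 + 14))/3 = -2/3 + (-22/28)/3 = -2/3 + (-22*1/28)/3 = -2/3 + (1/3)*(-11/14) = -2/3 - 11/42 = -13/14 ≈ -0.92857)
j*218 = -13/14*218 = -1417/7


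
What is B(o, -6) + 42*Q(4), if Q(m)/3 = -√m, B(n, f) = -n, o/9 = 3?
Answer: -279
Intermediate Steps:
o = 27 (o = 9*3 = 27)
Q(m) = -3*√m (Q(m) = 3*(-√m) = -3*√m)
B(o, -6) + 42*Q(4) = -1*27 + 42*(-3*√4) = -27 + 42*(-3*2) = -27 + 42*(-6) = -27 - 252 = -279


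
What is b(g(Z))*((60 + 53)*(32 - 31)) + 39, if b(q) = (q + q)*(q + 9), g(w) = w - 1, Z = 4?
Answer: 8175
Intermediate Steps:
g(w) = -1 + w
b(q) = 2*q*(9 + q) (b(q) = (2*q)*(9 + q) = 2*q*(9 + q))
b(g(Z))*((60 + 53)*(32 - 31)) + 39 = (2*(-1 + 4)*(9 + (-1 + 4)))*((60 + 53)*(32 - 31)) + 39 = (2*3*(9 + 3))*(113*1) + 39 = (2*3*12)*113 + 39 = 72*113 + 39 = 8136 + 39 = 8175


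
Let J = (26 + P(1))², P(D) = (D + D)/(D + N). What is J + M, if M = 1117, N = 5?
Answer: 16294/9 ≈ 1810.4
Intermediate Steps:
P(D) = 2*D/(5 + D) (P(D) = (D + D)/(D + 5) = (2*D)/(5 + D) = 2*D/(5 + D))
J = 6241/9 (J = (26 + 2*1/(5 + 1))² = (26 + 2*1/6)² = (26 + 2*1*(⅙))² = (26 + ⅓)² = (79/3)² = 6241/9 ≈ 693.44)
J + M = 6241/9 + 1117 = 16294/9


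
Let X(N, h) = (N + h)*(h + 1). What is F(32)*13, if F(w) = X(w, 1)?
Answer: 858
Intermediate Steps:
X(N, h) = (1 + h)*(N + h) (X(N, h) = (N + h)*(1 + h) = (1 + h)*(N + h))
F(w) = 2 + 2*w (F(w) = w + 1 + 1² + w*1 = w + 1 + 1 + w = 2 + 2*w)
F(32)*13 = (2 + 2*32)*13 = (2 + 64)*13 = 66*13 = 858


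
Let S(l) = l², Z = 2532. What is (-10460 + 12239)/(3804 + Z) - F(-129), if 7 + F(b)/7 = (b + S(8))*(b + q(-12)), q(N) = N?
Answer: -135391279/2112 ≈ -64106.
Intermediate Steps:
F(b) = -49 + 7*(-12 + b)*(64 + b) (F(b) = -49 + 7*((b + 8²)*(b - 12)) = -49 + 7*((b + 64)*(-12 + b)) = -49 + 7*((64 + b)*(-12 + b)) = -49 + 7*((-12 + b)*(64 + b)) = -49 + 7*(-12 + b)*(64 + b))
(-10460 + 12239)/(3804 + Z) - F(-129) = (-10460 + 12239)/(3804 + 2532) - (-5425 + 7*(-129)² + 364*(-129)) = 1779/6336 - (-5425 + 7*16641 - 46956) = 1779*(1/6336) - (-5425 + 116487 - 46956) = 593/2112 - 1*64106 = 593/2112 - 64106 = -135391279/2112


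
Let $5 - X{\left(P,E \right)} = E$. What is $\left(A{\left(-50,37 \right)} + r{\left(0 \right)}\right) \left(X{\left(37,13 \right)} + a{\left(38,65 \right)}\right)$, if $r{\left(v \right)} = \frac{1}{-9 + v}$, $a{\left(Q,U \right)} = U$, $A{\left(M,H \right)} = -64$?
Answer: $- \frac{10963}{3} \approx -3654.3$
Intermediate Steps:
$X{\left(P,E \right)} = 5 - E$
$\left(A{\left(-50,37 \right)} + r{\left(0 \right)}\right) \left(X{\left(37,13 \right)} + a{\left(38,65 \right)}\right) = \left(-64 + \frac{1}{-9 + 0}\right) \left(\left(5 - 13\right) + 65\right) = \left(-64 + \frac{1}{-9}\right) \left(\left(5 - 13\right) + 65\right) = \left(-64 - \frac{1}{9}\right) \left(-8 + 65\right) = \left(- \frac{577}{9}\right) 57 = - \frac{10963}{3}$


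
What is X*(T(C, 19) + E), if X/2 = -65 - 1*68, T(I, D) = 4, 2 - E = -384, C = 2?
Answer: -103740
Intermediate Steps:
E = 386 (E = 2 - 1*(-384) = 2 + 384 = 386)
X = -266 (X = 2*(-65 - 1*68) = 2*(-65 - 68) = 2*(-133) = -266)
X*(T(C, 19) + E) = -266*(4 + 386) = -266*390 = -103740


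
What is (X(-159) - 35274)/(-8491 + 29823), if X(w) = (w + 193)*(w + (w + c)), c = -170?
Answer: -25933/10666 ≈ -2.4314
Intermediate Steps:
X(w) = (-170 + 2*w)*(193 + w) (X(w) = (w + 193)*(w + (w - 170)) = (193 + w)*(w + (-170 + w)) = (193 + w)*(-170 + 2*w) = (-170 + 2*w)*(193 + w))
(X(-159) - 35274)/(-8491 + 29823) = ((-32810 + 2*(-159)² + 216*(-159)) - 35274)/(-8491 + 29823) = ((-32810 + 2*25281 - 34344) - 35274)/21332 = ((-32810 + 50562 - 34344) - 35274)*(1/21332) = (-16592 - 35274)*(1/21332) = -51866*1/21332 = -25933/10666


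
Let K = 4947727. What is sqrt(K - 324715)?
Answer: 6*sqrt(128417) ≈ 2150.1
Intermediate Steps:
sqrt(K - 324715) = sqrt(4947727 - 324715) = sqrt(4623012) = 6*sqrt(128417)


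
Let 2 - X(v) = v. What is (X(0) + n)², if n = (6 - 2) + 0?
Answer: 36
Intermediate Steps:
X(v) = 2 - v
n = 4 (n = 4 + 0 = 4)
(X(0) + n)² = ((2 - 1*0) + 4)² = ((2 + 0) + 4)² = (2 + 4)² = 6² = 36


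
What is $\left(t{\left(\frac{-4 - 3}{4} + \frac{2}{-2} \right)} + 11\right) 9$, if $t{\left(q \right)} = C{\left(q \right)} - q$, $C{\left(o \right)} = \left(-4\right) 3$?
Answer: $\frac{63}{4} \approx 15.75$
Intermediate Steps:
$C{\left(o \right)} = -12$
$t{\left(q \right)} = -12 - q$
$\left(t{\left(\frac{-4 - 3}{4} + \frac{2}{-2} \right)} + 11\right) 9 = \left(\left(-12 - \left(\frac{-4 - 3}{4} + \frac{2}{-2}\right)\right) + 11\right) 9 = \left(\left(-12 - \left(\left(-7\right) \frac{1}{4} + 2 \left(- \frac{1}{2}\right)\right)\right) + 11\right) 9 = \left(\left(-12 - \left(- \frac{7}{4} - 1\right)\right) + 11\right) 9 = \left(\left(-12 - - \frac{11}{4}\right) + 11\right) 9 = \left(\left(-12 + \frac{11}{4}\right) + 11\right) 9 = \left(- \frac{37}{4} + 11\right) 9 = \frac{7}{4} \cdot 9 = \frac{63}{4}$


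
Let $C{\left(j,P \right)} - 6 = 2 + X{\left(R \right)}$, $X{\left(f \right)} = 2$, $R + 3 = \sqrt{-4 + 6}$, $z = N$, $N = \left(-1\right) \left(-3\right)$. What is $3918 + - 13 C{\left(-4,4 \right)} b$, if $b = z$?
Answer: $3528$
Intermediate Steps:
$N = 3$
$z = 3$
$R = -3 + \sqrt{2}$ ($R = -3 + \sqrt{-4 + 6} = -3 + \sqrt{2} \approx -1.5858$)
$b = 3$
$C{\left(j,P \right)} = 10$ ($C{\left(j,P \right)} = 6 + \left(2 + 2\right) = 6 + 4 = 10$)
$3918 + - 13 C{\left(-4,4 \right)} b = 3918 + \left(-13\right) 10 \cdot 3 = 3918 - 390 = 3528$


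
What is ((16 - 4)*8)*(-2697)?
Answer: -258912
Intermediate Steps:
((16 - 4)*8)*(-2697) = (12*8)*(-2697) = 96*(-2697) = -258912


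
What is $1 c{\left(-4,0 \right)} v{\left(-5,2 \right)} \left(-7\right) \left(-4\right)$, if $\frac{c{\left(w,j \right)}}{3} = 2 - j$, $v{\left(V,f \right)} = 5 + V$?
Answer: $0$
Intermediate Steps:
$c{\left(w,j \right)} = 6 - 3 j$ ($c{\left(w,j \right)} = 3 \left(2 - j\right) = 6 - 3 j$)
$1 c{\left(-4,0 \right)} v{\left(-5,2 \right)} \left(-7\right) \left(-4\right) = 1 \left(6 - 0\right) \left(5 - 5\right) \left(-7\right) \left(-4\right) = 1 \left(6 + 0\right) 0 \left(-7\right) \left(-4\right) = 1 \cdot 6 \cdot 0 \left(-4\right) = 6 \cdot 0 = 0$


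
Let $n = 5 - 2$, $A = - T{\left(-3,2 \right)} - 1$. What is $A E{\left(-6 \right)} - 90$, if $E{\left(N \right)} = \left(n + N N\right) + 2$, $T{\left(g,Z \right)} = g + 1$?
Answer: $-49$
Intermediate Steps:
$T{\left(g,Z \right)} = 1 + g$
$A = 1$ ($A = - (1 - 3) - 1 = \left(-1\right) \left(-2\right) - 1 = 2 - 1 = 1$)
$n = 3$
$E{\left(N \right)} = 5 + N^{2}$ ($E{\left(N \right)} = \left(3 + N N\right) + 2 = \left(3 + N^{2}\right) + 2 = 5 + N^{2}$)
$A E{\left(-6 \right)} - 90 = 1 \left(5 + \left(-6\right)^{2}\right) - 90 = 1 \left(5 + 36\right) - 90 = 1 \cdot 41 - 90 = 41 - 90 = -49$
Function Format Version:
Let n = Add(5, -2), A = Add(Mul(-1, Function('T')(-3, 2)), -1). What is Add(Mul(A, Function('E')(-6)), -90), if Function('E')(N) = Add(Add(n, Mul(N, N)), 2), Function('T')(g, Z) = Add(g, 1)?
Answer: -49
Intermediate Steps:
Function('T')(g, Z) = Add(1, g)
A = 1 (A = Add(Mul(-1, Add(1, -3)), -1) = Add(Mul(-1, -2), -1) = Add(2, -1) = 1)
n = 3
Function('E')(N) = Add(5, Pow(N, 2)) (Function('E')(N) = Add(Add(3, Mul(N, N)), 2) = Add(Add(3, Pow(N, 2)), 2) = Add(5, Pow(N, 2)))
Add(Mul(A, Function('E')(-6)), -90) = Add(Mul(1, Add(5, Pow(-6, 2))), -90) = Add(Mul(1, Add(5, 36)), -90) = Add(Mul(1, 41), -90) = Add(41, -90) = -49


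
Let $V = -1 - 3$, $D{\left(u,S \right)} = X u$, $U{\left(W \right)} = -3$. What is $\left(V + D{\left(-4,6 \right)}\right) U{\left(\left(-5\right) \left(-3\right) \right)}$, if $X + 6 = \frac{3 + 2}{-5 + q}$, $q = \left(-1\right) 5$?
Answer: $-66$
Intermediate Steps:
$q = -5$
$X = - \frac{13}{2}$ ($X = -6 + \frac{3 + 2}{-5 - 5} = -6 + \frac{5}{-10} = -6 + 5 \left(- \frac{1}{10}\right) = -6 - \frac{1}{2} = - \frac{13}{2} \approx -6.5$)
$D{\left(u,S \right)} = - \frac{13 u}{2}$
$V = -4$
$\left(V + D{\left(-4,6 \right)}\right) U{\left(\left(-5\right) \left(-3\right) \right)} = \left(-4 - -26\right) \left(-3\right) = \left(-4 + 26\right) \left(-3\right) = 22 \left(-3\right) = -66$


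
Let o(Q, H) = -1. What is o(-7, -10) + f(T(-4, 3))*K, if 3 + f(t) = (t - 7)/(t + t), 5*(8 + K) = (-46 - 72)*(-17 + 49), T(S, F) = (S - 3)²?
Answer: 68653/35 ≈ 1961.5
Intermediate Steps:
T(S, F) = (-3 + S)²
K = -3816/5 (K = -8 + ((-46 - 72)*(-17 + 49))/5 = -8 + (-118*32)/5 = -8 + (⅕)*(-3776) = -8 - 3776/5 = -3816/5 ≈ -763.20)
f(t) = -3 + (-7 + t)/(2*t) (f(t) = -3 + (t - 7)/(t + t) = -3 + (-7 + t)/((2*t)) = -3 + (-7 + t)*(1/(2*t)) = -3 + (-7 + t)/(2*t))
o(-7, -10) + f(T(-4, 3))*K = -1 + ((-7 - 5*(-3 - 4)²)/(2*((-3 - 4)²)))*(-3816/5) = -1 + ((-7 - 5*(-7)²)/(2*((-7)²)))*(-3816/5) = -1 + ((½)*(-7 - 5*49)/49)*(-3816/5) = -1 + ((½)*(1/49)*(-7 - 245))*(-3816/5) = -1 + ((½)*(1/49)*(-252))*(-3816/5) = -1 - 18/7*(-3816/5) = -1 + 68688/35 = 68653/35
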